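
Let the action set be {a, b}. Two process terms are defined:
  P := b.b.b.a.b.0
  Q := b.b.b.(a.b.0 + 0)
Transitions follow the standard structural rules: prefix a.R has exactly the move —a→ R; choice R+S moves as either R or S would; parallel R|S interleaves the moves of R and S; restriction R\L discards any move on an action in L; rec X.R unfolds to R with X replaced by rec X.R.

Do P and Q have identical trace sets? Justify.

Reachable graph of P (6 states):
  p0 = b.b.b.a.b.0 ⊢ =b=> p1
  p1 = b.b.a.b.0 ⊢ =b=> p2
  p2 = b.a.b.0 ⊢ =b=> p3
  p3 = a.b.0 ⊢ =a=> p4
  p4 = b.0 ⊢ =b=> p5
  p5 = 0 ⊢ ·
Reachable graph of Q (6 states):
  q0 = b.b.b.(a.b.0 + 0) ⊢ =b=> q1
  q1 = b.b.(a.b.0 + 0) ⊢ =b=> q2
  q2 = b.(a.b.0 + 0) ⊢ =b=> q3
  q3 = a.b.0 + 0 ⊢ =a=> q4
  q4 = b.0 ⊢ =b=> q5
  q5 = 0 ⊢ ·
Coarsest stable partition (strong bisimilarity classes):
  B0 = {p0, q0}
  B1 = {p1, q1}
  B2 = {p2, q2}
  B3 = {p3, q3}
  B4 = {p4, q4}
  B5 = {p5, q5}
p0 ∈ B0, q0 ∈ B0 → same block
Bisimilar ⇒ trace-equivalent.

trace-equivalent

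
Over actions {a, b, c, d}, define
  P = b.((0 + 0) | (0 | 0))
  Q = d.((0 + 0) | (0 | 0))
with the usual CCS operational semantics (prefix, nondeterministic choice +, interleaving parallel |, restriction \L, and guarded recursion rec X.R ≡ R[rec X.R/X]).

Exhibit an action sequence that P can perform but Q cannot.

b

LTS(P): 2 reachable states
  u0 = b.((0 + 0) | (0 | 0)) → ··b··> u1
  u1 = (0 + 0) | (0 | 0) → (no moves)
LTS(Q): 2 reachable states
  v0 = d.((0 + 0) | (0 | 0)) → ··d··> v1
  v1 = (0 + 0) | (0 | 0) → (no moves)
Run σ = ⟨b⟩ on P: start {u0}
  [1] b ⇒ {u1}
  ✓ P
Run σ = ⟨b⟩ on Q: start {v0}
  [1] b ⇒ no successor for Q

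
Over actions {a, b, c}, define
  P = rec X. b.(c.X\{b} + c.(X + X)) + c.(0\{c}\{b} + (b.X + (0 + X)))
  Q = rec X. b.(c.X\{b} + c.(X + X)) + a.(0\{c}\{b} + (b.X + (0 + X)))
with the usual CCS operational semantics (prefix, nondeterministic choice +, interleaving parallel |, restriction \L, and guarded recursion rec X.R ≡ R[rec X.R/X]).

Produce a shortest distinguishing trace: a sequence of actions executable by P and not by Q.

c

P's transition system — 6 states:
  m0 = rec X. b.(c.X\{b} + c.(X + X)) + c.(0\{c}\{b} + (b.X + (0 + X))) has moves -b-> m1, -c-> m2
  m1 = c.(rec X. b.(c.X\{b} + c.(X + X)) + c.(0\{c}\{b} + (b.X + (0 + X))))\{b} + c.((rec X. b.(c.X\{b} + c.(X + X)) + c.(0\{c}\{b} + (b.X + (0 + X)))) + (rec X. b.(c.X\{b} + c.(X + X)) + c.(0\{c}\{b} + (b.X + (0 + X))))) has moves -c-> m3, -c-> m4
  m2 = 0\{c}\{b} + (b.(rec X. b.(c.X\{b} + c.(X + X)) + c.(0\{c}\{b} + (b.X + (0 + X)))) + (0 + (rec X. b.(c.X\{b} + c.(X + X)) + c.(0\{c}\{b} + (b.X + (0 + X)))))) has moves -b-> m0, -b-> m1, -c-> m2
  m3 = (rec X. b.(c.X\{b} + c.(X + X)) + c.(0\{c}\{b} + (b.X + (0 + X)))) + (rec X. b.(c.X\{b} + c.(X + X)) + c.(0\{c}\{b} + (b.X + (0 + X)))) has moves -b-> m1, -c-> m2
  m4 = (rec X. b.(c.X\{b} + c.(X + X)) + c.(0\{c}\{b} + (b.X + (0 + X))))\{b} has moves -c-> m5
  m5 = (0\{c}\{b} + (b.(rec X. b.(c.X\{b} + c.(X + X)) + c.(0\{c}\{b} + (b.X + (0 + X)))) + (0 + (rec X. b.(c.X\{b} + c.(X + X)) + c.(0\{c}\{b} + (b.X + (0 + X)))))))\{b} has moves -c-> m5
Q's transition system — 6 states:
  n0 = rec X. b.(c.X\{b} + c.(X + X)) + a.(0\{c}\{b} + (b.X + (0 + X))) has moves -a-> n1, -b-> n2
  n1 = 0\{c}\{b} + (b.(rec X. b.(c.X\{b} + c.(X + X)) + a.(0\{c}\{b} + (b.X + (0 + X)))) + (0 + (rec X. b.(c.X\{b} + c.(X + X)) + a.(0\{c}\{b} + (b.X + (0 + X)))))) has moves -a-> n1, -b-> n0, -b-> n2
  n2 = c.(rec X. b.(c.X\{b} + c.(X + X)) + a.(0\{c}\{b} + (b.X + (0 + X))))\{b} + c.((rec X. b.(c.X\{b} + c.(X + X)) + a.(0\{c}\{b} + (b.X + (0 + X)))) + (rec X. b.(c.X\{b} + c.(X + X)) + a.(0\{c}\{b} + (b.X + (0 + X))))) has moves -c-> n3, -c-> n4
  n3 = (rec X. b.(c.X\{b} + c.(X + X)) + a.(0\{c}\{b} + (b.X + (0 + X)))) + (rec X. b.(c.X\{b} + c.(X + X)) + a.(0\{c}\{b} + (b.X + (0 + X)))) has moves -a-> n1, -b-> n2
  n4 = (rec X. b.(c.X\{b} + c.(X + X)) + a.(0\{c}\{b} + (b.X + (0 + X))))\{b} has moves -a-> n5
  n5 = (0\{c}\{b} + (b.(rec X. b.(c.X\{b} + c.(X + X)) + a.(0\{c}\{b} + (b.X + (0 + X)))) + (0 + (rec X. b.(c.X\{b} + c.(X + X)) + a.(0\{c}\{b} + (b.X + (0 + X)))))))\{b} has moves -a-> n5
Trace ⟨c⟩ through P, begin at {m0}:
  step 1 (c): {m2}
  — P admits the full trace.
Trace ⟨c⟩ through Q, begin at {n0}:
  step 1 (c): no successor for Q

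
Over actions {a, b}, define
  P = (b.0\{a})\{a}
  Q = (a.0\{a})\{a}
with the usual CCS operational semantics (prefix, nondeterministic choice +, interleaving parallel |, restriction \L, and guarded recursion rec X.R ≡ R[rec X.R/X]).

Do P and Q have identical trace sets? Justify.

NO — witness ⟨b⟩

P's transition system — 2 states:
  u0 = (b.0\{a})\{a} has moves =b=> u1
  u1 = 0\{a}\{a} has moves ·
Q's transition system — 1 states:
  v0 = (a.0\{a})\{a} has moves ·
Executing b from P (initial set {u0}):
  after b @ step 1: {u1}
  ✓ P
Executing b from Q (initial set {v0}):
  after b @ step 1: ∅ (Q stuck)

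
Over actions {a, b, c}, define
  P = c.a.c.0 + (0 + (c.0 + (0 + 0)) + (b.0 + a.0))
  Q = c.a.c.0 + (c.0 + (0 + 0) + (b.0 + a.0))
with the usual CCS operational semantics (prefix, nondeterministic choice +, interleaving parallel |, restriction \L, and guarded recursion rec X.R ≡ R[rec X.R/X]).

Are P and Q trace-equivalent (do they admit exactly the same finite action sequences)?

YES

Reachable graph of P (4 states):
  s0 = c.a.c.0 + (0 + (c.0 + (0 + 0)) + (b.0 + a.0)) has moves ··a··> s1, ··b··> s1, ··c··> s1, ··c··> s2
  s1 = 0 has moves stopped
  s2 = a.c.0 has moves ··a··> s3
  s3 = c.0 has moves ··c··> s1
Reachable graph of Q (4 states):
  t0 = c.a.c.0 + (c.0 + (0 + 0) + (b.0 + a.0)) has moves ··a··> t1, ··b··> t1, ··c··> t1, ··c··> t2
  t1 = 0 has moves stopped
  t2 = a.c.0 has moves ··a··> t3
  t3 = c.0 has moves ··c··> t1
Coarsest stable partition (strong bisimilarity classes):
  B0 = {s0, t0}
  B1 = {s1, t1}
  B2 = {s2, t2}
  B3 = {s3, t3}
s0 ∈ B0, t0 ∈ B0 → same block
Bisimilar ⇒ trace-equivalent.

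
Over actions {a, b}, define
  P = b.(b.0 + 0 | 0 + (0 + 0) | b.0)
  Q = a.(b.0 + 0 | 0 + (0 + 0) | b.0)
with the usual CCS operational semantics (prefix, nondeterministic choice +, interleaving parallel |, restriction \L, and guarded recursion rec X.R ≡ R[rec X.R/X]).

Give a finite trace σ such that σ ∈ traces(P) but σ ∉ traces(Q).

Reachable graph of P (4 states):
  p0 = b.(b.0 + 0 | 0 + (0 + 0) | b.0) has moves -b-> p1
  p1 = b.0 + 0 | 0 + (0 + 0) | b.0 has moves -b-> p2, -b-> p3
  p2 = (0 + 0) | 0 has moves stopped
  p3 = 0 has moves stopped
Reachable graph of Q (4 states):
  q0 = a.(b.0 + 0 | 0 + (0 + 0) | b.0) has moves -a-> q1
  q1 = b.0 + 0 | 0 + (0 + 0) | b.0 has moves -b-> q2, -b-> q3
  q2 = (0 + 0) | 0 has moves stopped
  q3 = 0 has moves stopped
Executing b from P (initial set {p0}):
  step 1 (b): {p1}
  P completes σ.
Executing b from Q (initial set {q0}):
  step 1 (b): ∅ (Q stuck)

b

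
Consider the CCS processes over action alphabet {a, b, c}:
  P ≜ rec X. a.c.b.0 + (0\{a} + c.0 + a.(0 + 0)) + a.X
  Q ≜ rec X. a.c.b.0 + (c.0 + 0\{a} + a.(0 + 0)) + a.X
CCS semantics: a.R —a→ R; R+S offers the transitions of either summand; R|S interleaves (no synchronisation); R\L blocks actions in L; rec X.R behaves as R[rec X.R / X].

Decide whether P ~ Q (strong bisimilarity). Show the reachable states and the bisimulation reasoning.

P's transition system — 5 states:
  s0 = rec X. a.c.b.0 + (0\{a} + c.0 + a.(0 + 0)) + a.X → --a--▸ s0, --a--▸ s1, --a--▸ s2, --c--▸ s3
  s1 = 0 + 0 → ·
  s2 = c.b.0 → --c--▸ s4
  s3 = 0 → ·
  s4 = b.0 → --b--▸ s3
Q's transition system — 5 states:
  t0 = rec X. a.c.b.0 + (c.0 + 0\{a} + a.(0 + 0)) + a.X → --a--▸ t0, --a--▸ t1, --a--▸ t2, --c--▸ t3
  t1 = 0 + 0 → ·
  t2 = c.b.0 → --c--▸ t4
  t3 = 0 → ·
  t4 = b.0 → --b--▸ t3
Coarsest stable partition (strong bisimilarity classes):
  B0 = {s0, t0}
  B1 = {s1, s3, t1, t3}
  B2 = {s2, t2}
  B3 = {s4, t4}
s0 ∈ B0, t0 ∈ B0 → same block

P ~ Q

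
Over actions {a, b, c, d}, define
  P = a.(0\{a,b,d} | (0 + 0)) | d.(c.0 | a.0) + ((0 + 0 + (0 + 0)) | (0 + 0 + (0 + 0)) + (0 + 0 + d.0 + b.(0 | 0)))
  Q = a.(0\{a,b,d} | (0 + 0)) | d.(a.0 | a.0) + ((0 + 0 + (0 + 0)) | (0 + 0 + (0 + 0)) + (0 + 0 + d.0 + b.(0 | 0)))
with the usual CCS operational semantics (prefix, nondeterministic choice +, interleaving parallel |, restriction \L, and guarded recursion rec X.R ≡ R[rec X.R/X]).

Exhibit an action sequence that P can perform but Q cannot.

dc

P's transition system — 12 states:
  u0 = a.(0\{a,b,d} | (0 + 0)) | d.(c.0 | a.0) + ((0 + 0 + (0 + 0)) | (0 + 0 + (0 + 0)) + (0 + 0 + d.0 + b.(0 | 0))) → --a--▸ u1, --b--▸ u2, --d--▸ u3, --d--▸ u4
  u1 = 0\{a,b,d} | (0 + 0) | d.(c.0 | a.0) → --d--▸ u5
  u2 = 0 | 0 → stopped
  u3 = 0 → stopped
  u4 = a.(0\{a,b,d} | (0 + 0)) | (c.0 | a.0) → --a--▸ u5, --a--▸ u6, --c--▸ u7
  u5 = 0\{a,b,d} | (0 + 0) | (c.0 | a.0) → --a--▸ u8, --c--▸ u9
  u6 = a.(0\{a,b,d} | (0 + 0)) | (c.0 | 0) → --a--▸ u8, --c--▸ u10
  u7 = a.(0\{a,b,d} | (0 + 0)) | (0 | a.0) → --a--▸ u10, --a--▸ u9
  u8 = 0\{a,b,d} | (0 + 0) | (c.0 | 0) → --c--▸ u11
  u9 = 0\{a,b,d} | (0 + 0) | (0 | a.0) → --a--▸ u11
  u10 = a.(0\{a,b,d} | (0 + 0)) | (0 | 0) → --a--▸ u11
  u11 = 0\{a,b,d} | (0 + 0) | (0 | 0) → stopped
Q's transition system — 12 states:
  v0 = a.(0\{a,b,d} | (0 + 0)) | d.(a.0 | a.0) + ((0 + 0 + (0 + 0)) | (0 + 0 + (0 + 0)) + (0 + 0 + d.0 + b.(0 | 0))) → --a--▸ v1, --b--▸ v2, --d--▸ v3, --d--▸ v4
  v1 = 0\{a,b,d} | (0 + 0) | d.(a.0 | a.0) → --d--▸ v5
  v2 = 0 | 0 → stopped
  v3 = 0 → stopped
  v4 = a.(0\{a,b,d} | (0 + 0)) | (a.0 | a.0) → --a--▸ v5, --a--▸ v6, --a--▸ v7
  v5 = 0\{a,b,d} | (0 + 0) | (a.0 | a.0) → --a--▸ v8, --a--▸ v9
  v6 = a.(0\{a,b,d} | (0 + 0)) | (0 | a.0) → --a--▸ v10, --a--▸ v8
  v7 = a.(0\{a,b,d} | (0 + 0)) | (a.0 | 0) → --a--▸ v10, --a--▸ v9
  v8 = 0\{a,b,d} | (0 + 0) | (0 | a.0) → --a--▸ v11
  v9 = 0\{a,b,d} | (0 + 0) | (a.0 | 0) → --a--▸ v11
  v10 = a.(0\{a,b,d} | (0 + 0)) | (0 | 0) → --a--▸ v11
  v11 = 0\{a,b,d} | (0 + 0) | (0 | 0) → stopped
Run σ = ⟨dc⟩ on P: start {u0}
  step 1 (d): {u3, u4}
  step 2 (c): {u7}
  P completes σ.
Run σ = ⟨dc⟩ on Q: start {v0}
  step 1 (d): {v3, v4}
  step 2 (c): no successor for Q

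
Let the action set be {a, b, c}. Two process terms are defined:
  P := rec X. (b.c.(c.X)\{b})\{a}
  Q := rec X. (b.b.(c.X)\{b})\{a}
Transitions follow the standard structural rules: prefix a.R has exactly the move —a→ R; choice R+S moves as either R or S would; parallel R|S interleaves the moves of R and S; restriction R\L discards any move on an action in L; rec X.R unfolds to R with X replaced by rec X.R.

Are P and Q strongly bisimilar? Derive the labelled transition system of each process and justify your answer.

Reachable graph of P (4 states):
  m0 = rec X. (b.c.(c.X)\{b})\{a} ⊢ —b→ m1
  m1 = (c.(c.(rec X. (b.c.(c.X)\{b})\{a}))\{b})\{a} ⊢ —c→ m2
  m2 = (c.(rec X. (b.c.(c.X)\{b})\{a}))\{b}\{a} ⊢ —c→ m3
  m3 = (rec X. (b.c.(c.X)\{b})\{a})\{b}\{a} ⊢ deadlocked
Reachable graph of Q (4 states):
  n0 = rec X. (b.b.(c.X)\{b})\{a} ⊢ —b→ n1
  n1 = (b.(c.(rec X. (b.b.(c.X)\{b})\{a}))\{b})\{a} ⊢ —b→ n2
  n2 = (c.(rec X. (b.b.(c.X)\{b})\{a}))\{b}\{a} ⊢ —c→ n3
  n3 = (rec X. (b.b.(c.X)\{b})\{a})\{b}\{a} ⊢ deadlocked
Coarsest stable partition (strong bisimilarity classes):
  B0 = {m0}
  B1 = {m1}
  B2 = {m2, n2}
  B3 = {m3, n3}
  B4 = {n0}
  B5 = {n1}
m0 ∈ B0, n0 ∈ B4 → different blocks

P ≁ Q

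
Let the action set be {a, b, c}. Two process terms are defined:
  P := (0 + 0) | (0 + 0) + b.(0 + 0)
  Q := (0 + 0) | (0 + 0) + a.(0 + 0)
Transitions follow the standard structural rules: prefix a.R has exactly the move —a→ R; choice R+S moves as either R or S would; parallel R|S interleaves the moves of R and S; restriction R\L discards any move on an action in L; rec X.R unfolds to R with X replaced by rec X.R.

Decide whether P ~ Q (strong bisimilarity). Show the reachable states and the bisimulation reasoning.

P's transition system — 2 states:
  p0 = (0 + 0) | (0 + 0) + b.(0 + 0) ⊢ =b=> p1
  p1 = 0 + 0 ⊢ stopped
Q's transition system — 2 states:
  q0 = (0 + 0) | (0 + 0) + a.(0 + 0) ⊢ =a=> q1
  q1 = 0 + 0 ⊢ stopped
Bisimilarity quotient blocks:
  B0 = {p0}
  B1 = {p1, q1}
  B2 = {q0}
p0 ∈ B0, q0 ∈ B2 → different blocks

not bisimilar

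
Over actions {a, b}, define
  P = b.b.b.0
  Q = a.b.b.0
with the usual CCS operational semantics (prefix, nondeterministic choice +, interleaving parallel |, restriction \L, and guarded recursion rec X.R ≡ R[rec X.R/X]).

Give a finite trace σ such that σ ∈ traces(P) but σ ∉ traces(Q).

b

Reachable graph of P (4 states):
  s0 = b.b.b.0 → ··b··> s1
  s1 = b.b.0 → ··b··> s2
  s2 = b.0 → ··b··> s3
  s3 = 0 → deadlocked
Reachable graph of Q (4 states):
  t0 = a.b.b.0 → ··a··> t1
  t1 = b.b.0 → ··b··> t2
  t2 = b.0 → ··b··> t3
  t3 = 0 → deadlocked
Run σ = ⟨b⟩ on P: start {s0}
  [1] b ⇒ {s1}
  ✓ P
Run σ = ⟨b⟩ on Q: start {t0}
  [1] b ⇒ no successor for Q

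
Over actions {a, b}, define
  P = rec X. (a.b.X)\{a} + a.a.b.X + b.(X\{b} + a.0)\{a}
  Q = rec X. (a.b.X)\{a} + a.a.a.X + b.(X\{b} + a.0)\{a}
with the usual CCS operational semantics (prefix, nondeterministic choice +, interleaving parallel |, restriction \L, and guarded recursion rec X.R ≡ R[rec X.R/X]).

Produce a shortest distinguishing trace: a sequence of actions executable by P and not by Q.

LTS(P): 4 reachable states
  u0 = rec X. (a.b.X)\{a} + a.a.b.X + b.(X\{b} + a.0)\{a} has moves —a→ u1, —b→ u2
  u1 = a.b.(rec X. (a.b.X)\{a} + a.a.b.X + b.(X\{b} + a.0)\{a}) has moves —a→ u3
  u2 = ((rec X. (a.b.X)\{a} + a.a.b.X + b.(X\{b} + a.0)\{a})\{b} + a.0)\{a} has moves deadlocked
  u3 = b.(rec X. (a.b.X)\{a} + a.a.b.X + b.(X\{b} + a.0)\{a}) has moves —b→ u0
LTS(Q): 4 reachable states
  v0 = rec X. (a.b.X)\{a} + a.a.a.X + b.(X\{b} + a.0)\{a} has moves —a→ v1, —b→ v2
  v1 = a.a.(rec X. (a.b.X)\{a} + a.a.a.X + b.(X\{b} + a.0)\{a}) has moves —a→ v3
  v2 = ((rec X. (a.b.X)\{a} + a.a.a.X + b.(X\{b} + a.0)\{a})\{b} + a.0)\{a} has moves deadlocked
  v3 = a.(rec X. (a.b.X)\{a} + a.a.a.X + b.(X\{b} + a.0)\{a}) has moves —a→ v0
Executing aab from P (initial set {u0}):
  [1] a ⇒ {u1}
  [2] a ⇒ {u3}
  [3] b ⇒ {u0}
  P completes σ.
Executing aab from Q (initial set {v0}):
  [1] a ⇒ {v1}
  [2] a ⇒ {v3}
  [3] b ⇒ no successor for Q

aab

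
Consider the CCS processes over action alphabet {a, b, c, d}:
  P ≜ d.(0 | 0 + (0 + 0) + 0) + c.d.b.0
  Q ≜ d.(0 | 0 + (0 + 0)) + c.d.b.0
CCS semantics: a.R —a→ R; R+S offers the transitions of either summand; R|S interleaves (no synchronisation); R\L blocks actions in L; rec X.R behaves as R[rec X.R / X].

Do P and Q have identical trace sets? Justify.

Reachable graph of P (5 states):
  s0 = d.(0 | 0 + (0 + 0) + 0) + c.d.b.0 :: —c→ s1, —d→ s2
  s1 = d.b.0 :: —d→ s3
  s2 = 0 | 0 + (0 + 0) + 0 :: ·
  s3 = b.0 :: —b→ s4
  s4 = 0 :: ·
Reachable graph of Q (5 states):
  t0 = d.(0 | 0 + (0 + 0)) + c.d.b.0 :: —c→ t1, —d→ t2
  t1 = d.b.0 :: —d→ t3
  t2 = 0 | 0 + (0 + 0) :: ·
  t3 = b.0 :: —b→ t4
  t4 = 0 :: ·
Bisimilarity quotient blocks:
  B0 = {s0, t0}
  B1 = {s2, s4, t2, t4}
  B2 = {s1, t1}
  B3 = {s3, t3}
s0 ∈ B0, t0 ∈ B0 → same block
Bisimilar ⇒ trace-equivalent.

traces(P) = traces(Q)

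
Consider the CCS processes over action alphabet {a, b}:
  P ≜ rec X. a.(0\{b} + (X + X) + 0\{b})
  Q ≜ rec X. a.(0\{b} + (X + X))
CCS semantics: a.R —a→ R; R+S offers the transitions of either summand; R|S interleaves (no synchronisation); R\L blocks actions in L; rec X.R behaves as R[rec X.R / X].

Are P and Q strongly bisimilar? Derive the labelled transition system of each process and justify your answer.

P's transition system — 2 states:
  u0 = rec X. a.(0\{b} + (X + X) + 0\{b}) ⊢ ··a··> u1
  u1 = 0\{b} + ((rec X. a.(0\{b} + (X + X) + 0\{b})) + (rec X. a.(0\{b} + (X + X) + 0\{b}))) + 0\{b} ⊢ ··a··> u1
Q's transition system — 2 states:
  v0 = rec X. a.(0\{b} + (X + X)) ⊢ ··a··> v1
  v1 = 0\{b} + ((rec X. a.(0\{b} + (X + X))) + (rec X. a.(0\{b} + (X + X)))) ⊢ ··a··> v1
Coarsest stable partition (strong bisimilarity classes):
  B0 = {u0, u1, v0, v1}
u0 ∈ B0, v0 ∈ B0 → same block

P ~ Q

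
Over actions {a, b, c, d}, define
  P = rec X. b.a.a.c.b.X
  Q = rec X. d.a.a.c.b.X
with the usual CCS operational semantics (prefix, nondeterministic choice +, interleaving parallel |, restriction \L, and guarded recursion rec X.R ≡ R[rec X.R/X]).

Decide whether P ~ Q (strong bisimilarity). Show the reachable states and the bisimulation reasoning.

Reachable graph of P (5 states):
  p0 = rec X. b.a.a.c.b.X has moves ··b··> p1
  p1 = a.a.c.b.(rec X. b.a.a.c.b.X) has moves ··a··> p2
  p2 = a.c.b.(rec X. b.a.a.c.b.X) has moves ··a··> p3
  p3 = c.b.(rec X. b.a.a.c.b.X) has moves ··c··> p4
  p4 = b.(rec X. b.a.a.c.b.X) has moves ··b··> p0
Reachable graph of Q (5 states):
  q0 = rec X. d.a.a.c.b.X has moves ··d··> q1
  q1 = a.a.c.b.(rec X. d.a.a.c.b.X) has moves ··a··> q2
  q2 = a.c.b.(rec X. d.a.a.c.b.X) has moves ··a··> q3
  q3 = c.b.(rec X. d.a.a.c.b.X) has moves ··c··> q4
  q4 = b.(rec X. d.a.a.c.b.X) has moves ··b··> q0
Partition-refinement fixed point:
  B0 = {p0}
  B1 = {p1}
  B2 = {p2}
  B3 = {p3}
  B4 = {p4}
  B5 = {q0}
  B6 = {q1}
  B7 = {q2}
  B8 = {q3}
  B9 = {q4}
p0 ∈ B0, q0 ∈ B5 → different blocks

NO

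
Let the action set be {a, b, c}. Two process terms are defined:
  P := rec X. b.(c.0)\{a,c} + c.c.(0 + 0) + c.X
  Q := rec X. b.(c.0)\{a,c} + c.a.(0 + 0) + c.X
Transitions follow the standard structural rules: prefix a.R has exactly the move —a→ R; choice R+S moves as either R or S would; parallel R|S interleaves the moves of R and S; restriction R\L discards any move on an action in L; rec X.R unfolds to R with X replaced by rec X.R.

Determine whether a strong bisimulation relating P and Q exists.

LTS(P): 4 reachable states
  p0 = rec X. b.(c.0)\{a,c} + c.c.(0 + 0) + c.X has moves --b--▸ p1, --c--▸ p0, --c--▸ p2
  p1 = (c.0)\{a,c} has moves (no moves)
  p2 = c.(0 + 0) has moves --c--▸ p3
  p3 = 0 + 0 has moves (no moves)
LTS(Q): 4 reachable states
  q0 = rec X. b.(c.0)\{a,c} + c.a.(0 + 0) + c.X has moves --b--▸ q1, --c--▸ q0, --c--▸ q2
  q1 = (c.0)\{a,c} has moves (no moves)
  q2 = a.(0 + 0) has moves --a--▸ q3
  q3 = 0 + 0 has moves (no moves)
Partition-refinement fixed point:
  B0 = {p0}
  B1 = {p1, p3, q1, q3}
  B2 = {p2}
  B3 = {q0}
  B4 = {q2}
p0 ∈ B0, q0 ∈ B3 → different blocks

NO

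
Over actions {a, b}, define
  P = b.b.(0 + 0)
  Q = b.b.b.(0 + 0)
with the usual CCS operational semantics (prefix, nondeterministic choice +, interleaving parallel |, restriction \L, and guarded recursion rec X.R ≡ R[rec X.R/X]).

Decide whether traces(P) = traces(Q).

traces(P) ≠ traces(Q) — witness ⟨bbb⟩

Reachable graph of P (3 states):
  m0 = b.b.(0 + 0) has moves ··b··> m1
  m1 = b.(0 + 0) has moves ··b··> m2
  m2 = 0 + 0 has moves ∅
Reachable graph of Q (4 states):
  n0 = b.b.b.(0 + 0) has moves ··b··> n1
  n1 = b.b.(0 + 0) has moves ··b··> n2
  n2 = b.(0 + 0) has moves ··b··> n3
  n3 = 0 + 0 has moves ∅
Executing bbb from Q (initial set {n0}):
  [1] b ⇒ {n1}
  [2] b ⇒ {n2}
  [3] b ⇒ {n3}
  — Q admits the full trace.
Executing bbb from P (initial set {m0}):
  [1] b ⇒ {m1}
  [2] b ⇒ {m2}
  [3] b ⇒ ∅  — P cannot continue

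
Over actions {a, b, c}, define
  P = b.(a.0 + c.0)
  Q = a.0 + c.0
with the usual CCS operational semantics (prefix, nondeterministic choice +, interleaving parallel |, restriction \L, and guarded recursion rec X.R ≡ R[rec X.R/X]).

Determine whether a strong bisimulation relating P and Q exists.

Reachable graph of P (3 states):
  p0 = b.(a.0 + c.0) :: ··b··> p1
  p1 = a.0 + c.0 :: ··a··> p2, ··c··> p2
  p2 = 0 :: ∅
Reachable graph of Q (2 states):
  q0 = a.0 + c.0 :: ··a··> q1, ··c··> q1
  q1 = 0 :: ∅
Coarsest stable partition (strong bisimilarity classes):
  B0 = {p0}
  B1 = {p1, q0}
  B2 = {p2, q1}
p0 ∈ B0, q0 ∈ B1 → different blocks

not bisimilar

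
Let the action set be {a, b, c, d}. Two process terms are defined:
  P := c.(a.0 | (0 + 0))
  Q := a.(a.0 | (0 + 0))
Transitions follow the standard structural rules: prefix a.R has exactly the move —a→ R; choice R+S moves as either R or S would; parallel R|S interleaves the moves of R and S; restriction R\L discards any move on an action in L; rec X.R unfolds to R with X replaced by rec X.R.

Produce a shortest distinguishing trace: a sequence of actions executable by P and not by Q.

LTS(P): 3 reachable states
  m0 = c.(a.0 | (0 + 0)) :: =c=> m1
  m1 = a.0 | (0 + 0) :: =a=> m2
  m2 = 0 | (0 + 0) :: stopped
LTS(Q): 3 reachable states
  n0 = a.(a.0 | (0 + 0)) :: =a=> n1
  n1 = a.0 | (0 + 0) :: =a=> n2
  n2 = 0 | (0 + 0) :: stopped
Executing c from P (initial set {m0}):
  [1] c ⇒ {m1}
  ✓ P
Executing c from Q (initial set {n0}):
  [1] c ⇒ ∅ (Q stuck)

c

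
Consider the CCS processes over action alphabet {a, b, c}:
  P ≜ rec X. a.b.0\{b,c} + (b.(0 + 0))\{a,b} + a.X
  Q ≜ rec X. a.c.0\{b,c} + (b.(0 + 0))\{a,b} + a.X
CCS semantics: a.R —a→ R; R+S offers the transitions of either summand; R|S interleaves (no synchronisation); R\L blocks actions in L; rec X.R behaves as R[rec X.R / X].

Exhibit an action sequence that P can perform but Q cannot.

ab

LTS(P): 3 reachable states
  u0 = rec X. a.b.0\{b,c} + (b.(0 + 0))\{a,b} + a.X → -a-> u0, -a-> u1
  u1 = b.0\{b,c} → -b-> u2
  u2 = 0\{b,c} → stopped
LTS(Q): 3 reachable states
  v0 = rec X. a.c.0\{b,c} + (b.(0 + 0))\{a,b} + a.X → -a-> v0, -a-> v1
  v1 = c.0\{b,c} → -c-> v2
  v2 = 0\{b,c} → stopped
Executing ab from P (initial set {u0}):
  step 1 (a): {u0, u1}
  step 2 (b): {u2}
  ✓ P
Executing ab from Q (initial set {v0}):
  step 1 (a): {v0, v1}
  step 2 (b): no successor for Q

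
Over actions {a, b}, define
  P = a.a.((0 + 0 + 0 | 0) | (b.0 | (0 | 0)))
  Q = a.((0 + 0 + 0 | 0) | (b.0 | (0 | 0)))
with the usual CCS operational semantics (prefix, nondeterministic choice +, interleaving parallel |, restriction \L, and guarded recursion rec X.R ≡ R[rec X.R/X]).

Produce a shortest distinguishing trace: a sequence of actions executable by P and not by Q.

aa

Reachable graph of P (4 states):
  p0 = a.a.((0 + 0 + 0 | 0) | (b.0 | (0 | 0))) → -a-> p1
  p1 = a.((0 + 0 + 0 | 0) | (b.0 | (0 | 0))) → -a-> p2
  p2 = (0 + 0 + 0 | 0) | (b.0 | (0 | 0)) → -b-> p3
  p3 = (0 + 0 + 0 | 0) | (0 | (0 | 0)) → ·
Reachable graph of Q (3 states):
  q0 = a.((0 + 0 + 0 | 0) | (b.0 | (0 | 0))) → -a-> q1
  q1 = (0 + 0 + 0 | 0) | (b.0 | (0 | 0)) → -b-> q2
  q2 = (0 + 0 + 0 | 0) | (0 | (0 | 0)) → ·
Trace ⟨aa⟩ through P, begin at {p0}:
  after a @ step 1: {p1}
  after a @ step 2: {p2}
  P completes σ.
Trace ⟨aa⟩ through Q, begin at {q0}:
  after a @ step 1: {q1}
  after a @ step 2: ∅  — Q cannot continue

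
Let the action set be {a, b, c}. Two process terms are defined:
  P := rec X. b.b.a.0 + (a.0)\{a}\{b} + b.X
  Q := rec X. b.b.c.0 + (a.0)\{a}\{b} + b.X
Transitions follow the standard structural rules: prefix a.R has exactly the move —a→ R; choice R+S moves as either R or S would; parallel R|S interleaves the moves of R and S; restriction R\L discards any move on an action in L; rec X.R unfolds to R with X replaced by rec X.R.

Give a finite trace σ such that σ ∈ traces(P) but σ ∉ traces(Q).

bba

LTS(P): 4 reachable states
  s0 = rec X. b.b.a.0 + (a.0)\{a}\{b} + b.X → —b→ s0, —b→ s1
  s1 = b.a.0 → —b→ s2
  s2 = a.0 → —a→ s3
  s3 = 0 → stopped
LTS(Q): 4 reachable states
  t0 = rec X. b.b.c.0 + (a.0)\{a}\{b} + b.X → —b→ t0, —b→ t1
  t1 = b.c.0 → —b→ t2
  t2 = c.0 → —c→ t3
  t3 = 0 → stopped
Executing bba from P (initial set {s0}):
  after b @ step 1: {s0, s1}
  after b @ step 2: {s0, s1, s2}
  after a @ step 3: {s3}
  P completes σ.
Executing bba from Q (initial set {t0}):
  after b @ step 1: {t0, t1}
  after b @ step 2: {t0, t1, t2}
  after a @ step 3: no successor for Q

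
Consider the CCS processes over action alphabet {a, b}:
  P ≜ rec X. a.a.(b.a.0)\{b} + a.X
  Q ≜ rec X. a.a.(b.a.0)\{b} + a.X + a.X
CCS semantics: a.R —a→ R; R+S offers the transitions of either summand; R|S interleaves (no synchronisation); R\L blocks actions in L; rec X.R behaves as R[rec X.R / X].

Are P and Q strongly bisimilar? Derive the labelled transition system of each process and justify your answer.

YES

P's transition system — 3 states:
  m0 = rec X. a.a.(b.a.0)\{b} + a.X → ··a··> m0, ··a··> m1
  m1 = a.(b.a.0)\{b} → ··a··> m2
  m2 = (b.a.0)\{b} → stopped
Q's transition system — 3 states:
  n0 = rec X. a.a.(b.a.0)\{b} + a.X + a.X → ··a··> n0, ··a··> n1
  n1 = a.(b.a.0)\{b} → ··a··> n2
  n2 = (b.a.0)\{b} → stopped
Bisimilarity quotient blocks:
  B0 = {m0, n0}
  B1 = {m1, n1}
  B2 = {m2, n2}
m0 ∈ B0, n0 ∈ B0 → same block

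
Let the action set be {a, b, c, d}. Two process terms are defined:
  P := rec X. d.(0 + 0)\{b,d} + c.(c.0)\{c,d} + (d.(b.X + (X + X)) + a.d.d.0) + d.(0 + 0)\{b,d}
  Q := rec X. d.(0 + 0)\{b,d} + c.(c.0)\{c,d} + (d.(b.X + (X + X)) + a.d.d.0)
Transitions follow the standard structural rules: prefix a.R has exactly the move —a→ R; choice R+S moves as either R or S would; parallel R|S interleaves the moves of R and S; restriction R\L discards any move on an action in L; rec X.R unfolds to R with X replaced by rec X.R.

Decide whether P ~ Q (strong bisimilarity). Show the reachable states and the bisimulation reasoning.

YES

P's transition system — 7 states:
  m0 = rec X. d.(0 + 0)\{b,d} + c.(c.0)\{c,d} + (d.(b.X + (X + X)) + a.d.d.0) + d.(0 + 0)\{b,d} | -a-> m1, -c-> m2, -d-> m3, -d-> m4
  m1 = d.d.0 | -d-> m5
  m2 = (c.0)\{c,d} | deadlocked
  m3 = (0 + 0)\{b,d} | deadlocked
  m4 = b.(rec X. d.(0 + 0)\{b,d} + c.(c.0)\{c,d} + (d.(b.X + (X + X)) + a.d.d.0) + d.(0 + 0)\{b,d}) + ((rec X. d.(0 + 0)\{b,d} + c.(c.0)\{c,d} + (d.(b.X + (X + X)) + a.d.d.0) + d.(0 + 0)\{b,d}) + (rec X. d.(0 + 0)\{b,d} + c.(c.0)\{c,d} + (d.(b.X + (X + X)) + a.d.d.0) + d.(0 + 0)\{b,d})) | -a-> m1, -b-> m0, -c-> m2, -d-> m3, -d-> m4
  m5 = d.0 | -d-> m6
  m6 = 0 | deadlocked
Q's transition system — 7 states:
  n0 = rec X. d.(0 + 0)\{b,d} + c.(c.0)\{c,d} + (d.(b.X + (X + X)) + a.d.d.0) | -a-> n1, -c-> n2, -d-> n3, -d-> n4
  n1 = d.d.0 | -d-> n5
  n2 = (c.0)\{c,d} | deadlocked
  n3 = (0 + 0)\{b,d} | deadlocked
  n4 = b.(rec X. d.(0 + 0)\{b,d} + c.(c.0)\{c,d} + (d.(b.X + (X + X)) + a.d.d.0)) + ((rec X. d.(0 + 0)\{b,d} + c.(c.0)\{c,d} + (d.(b.X + (X + X)) + a.d.d.0)) + (rec X. d.(0 + 0)\{b,d} + c.(c.0)\{c,d} + (d.(b.X + (X + X)) + a.d.d.0))) | -a-> n1, -b-> n0, -c-> n2, -d-> n3, -d-> n4
  n5 = d.0 | -d-> n6
  n6 = 0 | deadlocked
Bisimilarity quotient blocks:
  B0 = {m0, n0}
  B1 = {m1, n1}
  B2 = {m5, n5}
  B3 = {m2, m3, m6, n2, n3, n6}
  B4 = {m4, n4}
m0 ∈ B0, n0 ∈ B0 → same block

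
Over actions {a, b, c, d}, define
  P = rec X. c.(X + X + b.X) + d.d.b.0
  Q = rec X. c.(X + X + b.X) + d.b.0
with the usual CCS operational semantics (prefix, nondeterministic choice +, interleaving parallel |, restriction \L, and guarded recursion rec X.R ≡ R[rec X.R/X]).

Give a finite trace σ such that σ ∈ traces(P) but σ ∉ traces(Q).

dd

P's transition system — 5 states:
  m0 = rec X. c.(X + X + b.X) + d.d.b.0 | —c→ m1, —d→ m2
  m1 = (rec X. c.(X + X + b.X) + d.d.b.0) + (rec X. c.(X + X + b.X) + d.d.b.0) + b.(rec X. c.(X + X + b.X) + d.d.b.0) | —b→ m0, —c→ m1, —d→ m2
  m2 = d.b.0 | —d→ m3
  m3 = b.0 | —b→ m4
  m4 = 0 | ∅
Q's transition system — 4 states:
  n0 = rec X. c.(X + X + b.X) + d.b.0 | —c→ n1, —d→ n2
  n1 = (rec X. c.(X + X + b.X) + d.b.0) + (rec X. c.(X + X + b.X) + d.b.0) + b.(rec X. c.(X + X + b.X) + d.b.0) | —b→ n0, —c→ n1, —d→ n2
  n2 = b.0 | —b→ n3
  n3 = 0 | ∅
Run σ = ⟨dd⟩ on P: start {m0}
  after d @ step 1: {m2}
  after d @ step 2: {m3}
  ✓ P
Run σ = ⟨dd⟩ on Q: start {n0}
  after d @ step 1: {n2}
  after d @ step 2: ∅  — Q cannot continue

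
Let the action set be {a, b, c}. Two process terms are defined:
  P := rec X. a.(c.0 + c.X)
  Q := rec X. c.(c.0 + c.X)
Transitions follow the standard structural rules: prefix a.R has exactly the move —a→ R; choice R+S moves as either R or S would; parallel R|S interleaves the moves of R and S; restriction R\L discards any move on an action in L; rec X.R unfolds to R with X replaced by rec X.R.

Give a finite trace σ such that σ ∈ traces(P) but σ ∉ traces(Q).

a

P's transition system — 3 states:
  p0 = rec X. a.(c.0 + c.X) ⊢ -a-> p1
  p1 = c.0 + c.(rec X. a.(c.0 + c.X)) ⊢ -c-> p0, -c-> p2
  p2 = 0 ⊢ ∅
Q's transition system — 3 states:
  q0 = rec X. c.(c.0 + c.X) ⊢ -c-> q1
  q1 = c.0 + c.(rec X. c.(c.0 + c.X)) ⊢ -c-> q0, -c-> q2
  q2 = 0 ⊢ ∅
Executing a from P (initial set {p0}):
  step 1 (a): {p1}
  P completes σ.
Executing a from Q (initial set {q0}):
  step 1 (a): no successor for Q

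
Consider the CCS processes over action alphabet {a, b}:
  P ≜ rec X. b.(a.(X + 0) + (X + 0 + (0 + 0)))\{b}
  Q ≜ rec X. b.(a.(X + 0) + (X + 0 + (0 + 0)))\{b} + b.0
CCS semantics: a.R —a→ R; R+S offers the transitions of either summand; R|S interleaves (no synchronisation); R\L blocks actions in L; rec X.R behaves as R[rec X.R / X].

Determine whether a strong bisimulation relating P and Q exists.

Reachable graph of P (3 states):
  p0 = rec X. b.(a.(X + 0) + (X + 0 + (0 + 0)))\{b} :: —b→ p1
  p1 = (a.((rec X. b.(a.(X + 0) + (X + 0 + (0 + 0)))\{b}) + 0) + ((rec X. b.(a.(X + 0) + (X + 0 + (0 + 0)))\{b}) + 0 + (0 + 0)))\{b} :: —a→ p2
  p2 = ((rec X. b.(a.(X + 0) + (X + 0 + (0 + 0)))\{b}) + 0)\{b} :: ·
Reachable graph of Q (4 states):
  q0 = rec X. b.(a.(X + 0) + (X + 0 + (0 + 0)))\{b} + b.0 :: —b→ q1, —b→ q2
  q1 = (a.((rec X. b.(a.(X + 0) + (X + 0 + (0 + 0)))\{b} + b.0) + 0) + ((rec X. b.(a.(X + 0) + (X + 0 + (0 + 0)))\{b} + b.0) + 0 + (0 + 0)))\{b} :: —a→ q3
  q2 = 0 :: ·
  q3 = ((rec X. b.(a.(X + 0) + (X + 0 + (0 + 0)))\{b} + b.0) + 0)\{b} :: ·
Partition-refinement fixed point:
  B0 = {p0}
  B1 = {p1, q1}
  B2 = {p2, q2, q3}
  B3 = {q0}
p0 ∈ B0, q0 ∈ B3 → different blocks

NO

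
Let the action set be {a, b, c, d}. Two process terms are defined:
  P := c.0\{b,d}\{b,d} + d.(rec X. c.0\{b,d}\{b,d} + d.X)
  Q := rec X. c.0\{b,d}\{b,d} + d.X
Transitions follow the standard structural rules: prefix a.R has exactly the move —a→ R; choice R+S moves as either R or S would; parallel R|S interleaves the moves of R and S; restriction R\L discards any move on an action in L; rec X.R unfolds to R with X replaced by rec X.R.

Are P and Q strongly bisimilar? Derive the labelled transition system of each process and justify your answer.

P ~ Q

P's transition system — 3 states:
  p0 = c.0\{b,d}\{b,d} + d.(rec X. c.0\{b,d}\{b,d} + d.X) has moves —c→ p1, —d→ p2
  p1 = 0\{b,d}\{b,d} has moves stopped
  p2 = rec X. c.0\{b,d}\{b,d} + d.X has moves —c→ p1, —d→ p2
Q's transition system — 2 states:
  q0 = rec X. c.0\{b,d}\{b,d} + d.X has moves —c→ q1, —d→ q0
  q1 = 0\{b,d}\{b,d} has moves stopped
Partition-refinement fixed point:
  B0 = {p0, p2, q0}
  B1 = {p1, q1}
p0 ∈ B0, q0 ∈ B0 → same block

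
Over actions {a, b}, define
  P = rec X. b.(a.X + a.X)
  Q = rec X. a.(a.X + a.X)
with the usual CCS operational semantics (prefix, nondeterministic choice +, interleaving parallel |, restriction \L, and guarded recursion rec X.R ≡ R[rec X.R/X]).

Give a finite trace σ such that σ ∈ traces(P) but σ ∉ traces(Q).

P's transition system — 2 states:
  s0 = rec X. b.(a.X + a.X) :: --b--▸ s1
  s1 = a.(rec X. b.(a.X + a.X)) + a.(rec X. b.(a.X + a.X)) :: --a--▸ s0
Q's transition system — 2 states:
  t0 = rec X. a.(a.X + a.X) :: --a--▸ t1
  t1 = a.(rec X. a.(a.X + a.X)) + a.(rec X. a.(a.X + a.X)) :: --a--▸ t0
Executing b from P (initial set {s0}):
  step 1 (b): {s1}
  — P admits the full trace.
Executing b from Q (initial set {t0}):
  step 1 (b): ∅ (Q stuck)

b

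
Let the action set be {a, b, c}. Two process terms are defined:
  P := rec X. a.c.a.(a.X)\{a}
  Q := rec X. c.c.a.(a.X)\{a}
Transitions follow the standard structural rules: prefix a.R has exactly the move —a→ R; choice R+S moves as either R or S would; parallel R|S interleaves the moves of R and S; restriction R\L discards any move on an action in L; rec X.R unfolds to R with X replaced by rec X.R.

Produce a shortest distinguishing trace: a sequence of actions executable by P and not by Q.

a

LTS(P): 4 reachable states
  u0 = rec X. a.c.a.(a.X)\{a} :: —a→ u1
  u1 = c.a.(a.(rec X. a.c.a.(a.X)\{a}))\{a} :: —c→ u2
  u2 = a.(a.(rec X. a.c.a.(a.X)\{a}))\{a} :: —a→ u3
  u3 = (a.(rec X. a.c.a.(a.X)\{a}))\{a} :: (no moves)
LTS(Q): 4 reachable states
  v0 = rec X. c.c.a.(a.X)\{a} :: —c→ v1
  v1 = c.a.(a.(rec X. c.c.a.(a.X)\{a}))\{a} :: —c→ v2
  v2 = a.(a.(rec X. c.c.a.(a.X)\{a}))\{a} :: —a→ v3
  v3 = (a.(rec X. c.c.a.(a.X)\{a}))\{a} :: (no moves)
Trace ⟨a⟩ through P, begin at {u0}:
  step 1 (a): {u1}
  — P admits the full trace.
Trace ⟨a⟩ through Q, begin at {v0}:
  step 1 (a): ∅ (Q stuck)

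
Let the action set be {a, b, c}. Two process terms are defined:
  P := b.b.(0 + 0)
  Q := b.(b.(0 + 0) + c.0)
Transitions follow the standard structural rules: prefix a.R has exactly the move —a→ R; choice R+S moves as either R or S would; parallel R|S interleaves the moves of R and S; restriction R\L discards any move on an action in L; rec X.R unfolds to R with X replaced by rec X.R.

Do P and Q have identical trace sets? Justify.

trace-distinct — witness ⟨bc⟩

P's transition system — 3 states:
  s0 = b.b.(0 + 0) has moves ··b··> s1
  s1 = b.(0 + 0) has moves ··b··> s2
  s2 = 0 + 0 has moves stopped
Q's transition system — 4 states:
  t0 = b.(b.(0 + 0) + c.0) has moves ··b··> t1
  t1 = b.(0 + 0) + c.0 has moves ··b··> t2, ··c··> t3
  t2 = 0 + 0 has moves stopped
  t3 = 0 has moves stopped
Trace ⟨bc⟩ through Q, begin at {t0}:
  step 1 (b): {t1}
  step 2 (c): {t3}
  ✓ Q
Trace ⟨bc⟩ through P, begin at {s0}:
  step 1 (b): {s1}
  step 2 (c): ∅  — P cannot continue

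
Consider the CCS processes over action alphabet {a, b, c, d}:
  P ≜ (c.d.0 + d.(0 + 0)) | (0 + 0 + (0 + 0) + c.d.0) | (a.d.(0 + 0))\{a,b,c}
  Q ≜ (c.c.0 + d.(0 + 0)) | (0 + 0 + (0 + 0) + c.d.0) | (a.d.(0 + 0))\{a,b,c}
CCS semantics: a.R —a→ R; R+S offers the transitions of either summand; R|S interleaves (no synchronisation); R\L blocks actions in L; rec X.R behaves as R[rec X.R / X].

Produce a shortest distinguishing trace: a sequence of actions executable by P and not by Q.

ccdd

P's transition system — 12 states:
  s0 = (c.d.0 + d.(0 + 0)) | (0 + 0 + (0 + 0) + c.d.0) | (a.d.(0 + 0))\{a,b,c} :: —c→ s1, —c→ s2, —d→ s3
  s1 = (c.d.0 + d.(0 + 0)) | d.0 | (a.d.(0 + 0))\{a,b,c} :: —c→ s4, —d→ s5, —d→ s6
  s2 = d.0 | (0 + 0 + (0 + 0) + c.d.0) | (a.d.(0 + 0))\{a,b,c} :: —c→ s4, —d→ s7
  s3 = (0 + 0) | (0 + 0 + (0 + 0) + c.d.0) | (a.d.(0 + 0))\{a,b,c} :: —c→ s5
  s4 = d.0 | d.0 | (a.d.(0 + 0))\{a,b,c} :: —d→ s8, —d→ s9
  s5 = (0 + 0) | d.0 | (a.d.(0 + 0))\{a,b,c} :: —d→ s10
  s6 = (c.d.0 + d.(0 + 0)) | 0 | (a.d.(0 + 0))\{a,b,c} :: —c→ s9, —d→ s10
  s7 = 0 | (0 + 0 + (0 + 0) + c.d.0) | (a.d.(0 + 0))\{a,b,c} :: —c→ s8
  s8 = 0 | d.0 | (a.d.(0 + 0))\{a,b,c} :: —d→ s11
  s9 = d.0 | 0 | (a.d.(0 + 0))\{a,b,c} :: —d→ s11
  s10 = (0 + 0) | 0 | (a.d.(0 + 0))\{a,b,c} :: stopped
  s11 = 0 | 0 | (a.d.(0 + 0))\{a,b,c} :: stopped
Q's transition system — 12 states:
  t0 = (c.c.0 + d.(0 + 0)) | (0 + 0 + (0 + 0) + c.d.0) | (a.d.(0 + 0))\{a,b,c} :: —c→ t1, —c→ t2, —d→ t3
  t1 = (c.c.0 + d.(0 + 0)) | d.0 | (a.d.(0 + 0))\{a,b,c} :: —c→ t4, —d→ t5, —d→ t6
  t2 = c.0 | (0 + 0 + (0 + 0) + c.d.0) | (a.d.(0 + 0))\{a,b,c} :: —c→ t4, —c→ t7
  t3 = (0 + 0) | (0 + 0 + (0 + 0) + c.d.0) | (a.d.(0 + 0))\{a,b,c} :: —c→ t5
  t4 = c.0 | d.0 | (a.d.(0 + 0))\{a,b,c} :: —c→ t8, —d→ t9
  t5 = (0 + 0) | d.0 | (a.d.(0 + 0))\{a,b,c} :: —d→ t10
  t6 = (c.c.0 + d.(0 + 0)) | 0 | (a.d.(0 + 0))\{a,b,c} :: —c→ t9, —d→ t10
  t7 = 0 | (0 + 0 + (0 + 0) + c.d.0) | (a.d.(0 + 0))\{a,b,c} :: —c→ t8
  t8 = 0 | d.0 | (a.d.(0 + 0))\{a,b,c} :: —d→ t11
  t9 = c.0 | 0 | (a.d.(0 + 0))\{a,b,c} :: —c→ t11
  t10 = (0 + 0) | 0 | (a.d.(0 + 0))\{a,b,c} :: stopped
  t11 = 0 | 0 | (a.d.(0 + 0))\{a,b,c} :: stopped
Trace ⟨ccdd⟩ through P, begin at {s0}:
  [1] c ⇒ {s1, s2}
  [2] c ⇒ {s4}
  [3] d ⇒ {s8, s9}
  [4] d ⇒ {s11}
  — P admits the full trace.
Trace ⟨ccdd⟩ through Q, begin at {t0}:
  [1] c ⇒ {t1, t2}
  [2] c ⇒ {t4, t7}
  [3] d ⇒ {t9}
  [4] d ⇒ ∅ (Q stuck)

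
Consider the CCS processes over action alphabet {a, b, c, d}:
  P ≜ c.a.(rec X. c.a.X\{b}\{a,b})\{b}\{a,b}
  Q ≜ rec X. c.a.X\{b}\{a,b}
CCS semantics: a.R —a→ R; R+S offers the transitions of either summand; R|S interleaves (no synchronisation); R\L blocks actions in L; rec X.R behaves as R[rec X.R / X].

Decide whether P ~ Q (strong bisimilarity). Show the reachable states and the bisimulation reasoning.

P's transition system — 4 states:
  p0 = c.a.(rec X. c.a.X\{b}\{a,b})\{b}\{a,b} ⊢ -c-> p1
  p1 = a.(rec X. c.a.X\{b}\{a,b})\{b}\{a,b} ⊢ -a-> p2
  p2 = (rec X. c.a.X\{b}\{a,b})\{b}\{a,b} ⊢ -c-> p3
  p3 = (a.(rec X. c.a.X\{b}\{a,b})\{b}\{a,b})\{b}\{a,b} ⊢ ∅
Q's transition system — 4 states:
  q0 = rec X. c.a.X\{b}\{a,b} ⊢ -c-> q1
  q1 = a.(rec X. c.a.X\{b}\{a,b})\{b}\{a,b} ⊢ -a-> q2
  q2 = (rec X. c.a.X\{b}\{a,b})\{b}\{a,b} ⊢ -c-> q3
  q3 = (a.(rec X. c.a.X\{b}\{a,b})\{b}\{a,b})\{b}\{a,b} ⊢ ∅
Bisimilarity quotient blocks:
  B0 = {p0, q0}
  B1 = {p1, q1}
  B2 = {p2, q2}
  B3 = {p3, q3}
p0 ∈ B0, q0 ∈ B0 → same block

bisimilar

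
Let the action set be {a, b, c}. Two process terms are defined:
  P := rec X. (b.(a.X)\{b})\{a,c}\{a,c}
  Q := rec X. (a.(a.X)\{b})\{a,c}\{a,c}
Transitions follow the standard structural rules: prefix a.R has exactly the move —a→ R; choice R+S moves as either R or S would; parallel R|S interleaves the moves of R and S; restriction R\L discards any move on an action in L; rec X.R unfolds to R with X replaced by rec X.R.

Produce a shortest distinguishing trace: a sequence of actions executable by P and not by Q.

LTS(P): 2 reachable states
  u0 = rec X. (b.(a.X)\{b})\{a,c}\{a,c} :: ··b··> u1
  u1 = (a.(rec X. (b.(a.X)\{b})\{a,c}\{a,c}))\{b}\{a,c}\{a,c} :: ·
LTS(Q): 1 reachable states
  v0 = rec X. (a.(a.X)\{b})\{a,c}\{a,c} :: ·
Executing b from P (initial set {u0}):
  [1] b ⇒ {u1}
  ✓ P
Executing b from Q (initial set {v0}):
  [1] b ⇒ ∅ (Q stuck)

b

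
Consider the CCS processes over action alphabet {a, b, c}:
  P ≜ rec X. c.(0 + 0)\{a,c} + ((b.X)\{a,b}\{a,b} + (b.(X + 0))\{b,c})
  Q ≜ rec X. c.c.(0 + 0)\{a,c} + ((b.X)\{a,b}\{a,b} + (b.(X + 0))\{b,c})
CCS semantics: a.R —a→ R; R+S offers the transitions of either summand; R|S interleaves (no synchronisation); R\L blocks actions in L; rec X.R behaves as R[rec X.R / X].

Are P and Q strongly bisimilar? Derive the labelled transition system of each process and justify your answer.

NO

LTS(P): 2 reachable states
  s0 = rec X. c.(0 + 0)\{a,c} + ((b.X)\{a,b}\{a,b} + (b.(X + 0))\{b,c}) ⊢ -c-> s1
  s1 = (0 + 0)\{a,c} ⊢ ∅
LTS(Q): 3 reachable states
  t0 = rec X. c.c.(0 + 0)\{a,c} + ((b.X)\{a,b}\{a,b} + (b.(X + 0))\{b,c}) ⊢ -c-> t1
  t1 = c.(0 + 0)\{a,c} ⊢ -c-> t2
  t2 = (0 + 0)\{a,c} ⊢ ∅
Partition-refinement fixed point:
  B0 = {s0, t1}
  B1 = {s1, t2}
  B2 = {t0}
s0 ∈ B0, t0 ∈ B2 → different blocks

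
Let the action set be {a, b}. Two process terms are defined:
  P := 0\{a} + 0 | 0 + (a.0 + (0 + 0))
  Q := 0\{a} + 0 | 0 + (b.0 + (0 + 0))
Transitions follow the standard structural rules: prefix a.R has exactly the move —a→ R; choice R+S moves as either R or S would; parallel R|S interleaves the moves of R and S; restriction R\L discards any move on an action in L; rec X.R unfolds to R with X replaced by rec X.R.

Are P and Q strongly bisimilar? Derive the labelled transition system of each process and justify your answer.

NO

P's transition system — 2 states:
  u0 = 0\{a} + 0 | 0 + (a.0 + (0 + 0)) → ··a··> u1
  u1 = 0 → deadlocked
Q's transition system — 2 states:
  v0 = 0\{a} + 0 | 0 + (b.0 + (0 + 0)) → ··b··> v1
  v1 = 0 → deadlocked
Coarsest stable partition (strong bisimilarity classes):
  B0 = {u0}
  B1 = {u1, v1}
  B2 = {v0}
u0 ∈ B0, v0 ∈ B2 → different blocks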